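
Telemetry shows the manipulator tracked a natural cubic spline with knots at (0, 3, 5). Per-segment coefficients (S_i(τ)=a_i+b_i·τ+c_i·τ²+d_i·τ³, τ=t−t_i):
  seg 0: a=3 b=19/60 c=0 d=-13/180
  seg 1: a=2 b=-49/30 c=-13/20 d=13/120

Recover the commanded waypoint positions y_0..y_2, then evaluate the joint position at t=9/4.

y_0 = S_0(0) = a_0 = 3
y_1 = S_1(0) = a_1 = 2
y_2 = S_1(2) = -3
t_q=9/4 is in segment 0 (τ=9/4); S_0(τ)=3699/1280

y_0=3 y_1=2 y_2=-3
S(9/4) = 3699/1280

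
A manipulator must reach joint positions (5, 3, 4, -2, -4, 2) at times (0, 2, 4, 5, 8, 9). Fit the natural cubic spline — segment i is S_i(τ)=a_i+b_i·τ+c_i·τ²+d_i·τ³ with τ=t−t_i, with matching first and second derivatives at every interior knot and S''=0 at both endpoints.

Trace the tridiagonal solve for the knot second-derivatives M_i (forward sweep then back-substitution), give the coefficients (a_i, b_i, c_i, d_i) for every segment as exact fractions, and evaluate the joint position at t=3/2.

  seg 0: a=5 b=-3632/1767 c=0 d=1865/7068
  seg 1: a=3 b=1963/1767 c=1865/1178 d=-13349/14136
  seg 2: a=4 b=-13741/3534 c=-9619/2356 d=13931/7068
  seg 3: a=-2 b=-43403/7068 c=1078/589 d=-13/7068
  seg 4: a=-4 b=16931/3534 c=4273/2356 d=-4273/7068
S(3/2) = 52913/18848

Δ: Δ0=-1, Δ1=1/2, Δ2=-6, Δ3=-2/3, Δ4=6
row 1: diag=8, rhs=9; c'=1/4, d'=9/8
row 2: denom=6−2·1/4=11/2; d'=(-39−2·9/8)/(11/2)=-15/2
row 3: denom=8−1·2/11=86/11; d'=(32−1·-15/2)/(86/11)=869/172
row 4: denom=8−3·33/86=589/86; d'=(40−3·869/172)/(589/86)=4273/1178
back: M4=4273/1178
back: M3=869/172−33/86·4273/1178=2156/589
back: M2=-15/2−2/11·2156/589=-9619/1178
back: M1=9/8−1/4·-9619/1178=1865/589
M: M0=0, M1=1865/589, M2=-9619/1178, M3=2156/589, M4=4273/1178, M5=0
seg 0: a=5, c=M0/2=0, d=(M1−M0)/(6·2)=1865/7068, b=Δ0−h0·(2M0+M1)/6=-3632/1767
seg 1: a=3, c=M1/2=1865/1178, d=(M2−M1)/(6·2)=-13349/14136, b=Δ1−h1·(2M1+M2)/6=1963/1767
seg 2: a=4, c=M2/2=-9619/2356, d=(M3−M2)/(6·1)=13931/7068, b=Δ2−h2·(2M2+M3)/6=-13741/3534
seg 3: a=-2, c=M3/2=1078/589, d=(M4−M3)/(6·3)=-13/7068, b=Δ3−h3·(2M3+M4)/6=-43403/7068
seg 4: a=-4, c=M4/2=4273/2356, d=(M5−M4)/(6·1)=-4273/7068, b=Δ4−h4·(2M4+M5)/6=16931/3534
t_q=3/2 → seg 0, τ=3/2; S=5+-3632/1767·τ+0·τ²+1865/7068·τ³=52913/18848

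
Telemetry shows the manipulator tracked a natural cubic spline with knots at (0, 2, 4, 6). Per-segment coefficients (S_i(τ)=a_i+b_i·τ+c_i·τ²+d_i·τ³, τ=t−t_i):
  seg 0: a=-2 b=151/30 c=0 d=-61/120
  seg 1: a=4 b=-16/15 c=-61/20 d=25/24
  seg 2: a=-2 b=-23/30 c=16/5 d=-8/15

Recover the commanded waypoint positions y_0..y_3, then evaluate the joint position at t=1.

y_0=-2 y_1=4 y_2=-2 y_3=5
S(1) = 101/40

y_0 = S_0(0) = a_0 = -2
y_1 = S_1(0) = a_1 = 4
y_2 = S_2(0) = a_2 = -2
y_3 = S_2(2) = 5
t_q=1 is in segment 0 (τ=1); S_0(τ)=101/40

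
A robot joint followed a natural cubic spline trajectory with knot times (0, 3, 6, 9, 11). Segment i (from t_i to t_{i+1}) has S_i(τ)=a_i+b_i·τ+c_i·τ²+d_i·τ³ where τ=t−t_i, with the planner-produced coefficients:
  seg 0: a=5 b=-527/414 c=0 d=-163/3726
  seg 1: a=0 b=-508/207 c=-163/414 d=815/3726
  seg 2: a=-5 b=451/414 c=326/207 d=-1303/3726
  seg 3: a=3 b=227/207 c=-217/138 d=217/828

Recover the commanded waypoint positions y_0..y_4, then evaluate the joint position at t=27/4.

y_0 = S_0(0) = a_0 = 5
y_1 = S_1(0) = a_1 = 0
y_2 = S_2(0) = a_2 = -5
y_3 = S_3(0) = a_3 = 3
y_4 = S_3(2) = 1
t_q=27/4 is in segment 2 (τ=3/4); S_2(τ)=-10141/2944

y_0=5 y_1=0 y_2=-5 y_3=3 y_4=1
S(27/4) = -10141/2944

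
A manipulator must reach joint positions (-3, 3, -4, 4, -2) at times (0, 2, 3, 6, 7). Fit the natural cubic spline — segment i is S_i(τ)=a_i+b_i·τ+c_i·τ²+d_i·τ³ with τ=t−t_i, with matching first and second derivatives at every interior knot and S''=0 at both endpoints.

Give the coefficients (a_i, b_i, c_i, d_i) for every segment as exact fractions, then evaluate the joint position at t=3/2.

  seg 0: a=-3 b=487/69 c=0 d=-70/69
  seg 1: a=3 b=-353/69 c=-140/23 d=290/69
  seg 2: a=-4 b=-323/69 c=150/23 d=-281/207
  seg 3: a=4 b=-152/69 c=-131/23 d=131/69
S(3/2) = 383/92

Δ: Δ0=3, Δ1=-7, Δ2=8/3, Δ3=-6
row 1: diag=6, rhs=-60; c'=1/6, d'=-10
row 2: denom=8−1·1/6=47/6; d'=(58−1·-10)/(47/6)=408/47
row 3: denom=8−3·18/47=322/47; d'=(-52−3·408/47)/(322/47)=-262/23
back: M3=-262/23
back: M2=408/47−18/47·-262/23=300/23
back: M1=-10−1/6·300/23=-280/23
M: M0=0, M1=-280/23, M2=300/23, M3=-262/23, M4=0
seg 0: a=-3, c=M0/2=0, d=(M1−M0)/(6·2)=-70/69, b=Δ0−h0·(2M0+M1)/6=487/69
seg 1: a=3, c=M1/2=-140/23, d=(M2−M1)/(6·1)=290/69, b=Δ1−h1·(2M1+M2)/6=-353/69
seg 2: a=-4, c=M2/2=150/23, d=(M3−M2)/(6·3)=-281/207, b=Δ2−h2·(2M2+M3)/6=-323/69
seg 3: a=4, c=M3/2=-131/23, d=(M4−M3)/(6·1)=131/69, b=Δ3−h3·(2M3+M4)/6=-152/69
t_q=3/2 → seg 0, τ=3/2; S=-3+487/69·τ+0·τ²+-70/69·τ³=383/92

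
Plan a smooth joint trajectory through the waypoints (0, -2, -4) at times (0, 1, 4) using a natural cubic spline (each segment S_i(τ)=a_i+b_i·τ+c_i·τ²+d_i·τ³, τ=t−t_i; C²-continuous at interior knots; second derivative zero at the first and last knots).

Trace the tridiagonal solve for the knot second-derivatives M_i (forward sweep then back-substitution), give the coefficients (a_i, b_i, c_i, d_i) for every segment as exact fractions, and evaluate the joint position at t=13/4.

  seg 0: a=0 b=-13/6 c=0 d=1/6
  seg 1: a=-2 b=-5/3 c=1/2 d=-1/18
S(13/4) = -493/128

Δ: Δ0=-2, Δ1=-2/3
row 1: diag=8, rhs=8; c'=3/8, d'=1
back: M1=1
M: M0=0, M1=1, M2=0
seg 0: a=0, c=M0/2=0, d=(M1−M0)/(6·1)=1/6, b=Δ0−h0·(2M0+M1)/6=-13/6
seg 1: a=-2, c=M1/2=1/2, d=(M2−M1)/(6·3)=-1/18, b=Δ1−h1·(2M1+M2)/6=-5/3
t_q=13/4 → seg 1, τ=9/4; S=-2+-5/3·τ+1/2·τ²+-1/18·τ³=-493/128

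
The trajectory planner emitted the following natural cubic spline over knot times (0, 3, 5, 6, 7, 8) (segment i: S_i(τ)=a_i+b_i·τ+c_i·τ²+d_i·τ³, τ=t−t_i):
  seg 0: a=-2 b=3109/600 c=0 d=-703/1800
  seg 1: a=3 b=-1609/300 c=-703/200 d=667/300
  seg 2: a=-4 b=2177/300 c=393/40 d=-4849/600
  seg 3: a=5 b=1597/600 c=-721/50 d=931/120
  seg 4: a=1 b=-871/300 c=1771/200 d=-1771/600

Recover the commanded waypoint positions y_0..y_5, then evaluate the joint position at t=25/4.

y_0=-2 y_1=3 y_2=-4 y_3=5 y_4=1 y_5=4
S(25/4) = 62533/12800

y_0 = S_0(0) = a_0 = -2
y_1 = S_1(0) = a_1 = 3
y_2 = S_2(0) = a_2 = -4
y_3 = S_3(0) = a_3 = 5
y_4 = S_4(0) = a_4 = 1
y_5 = S_4(1) = 4
t_q=25/4 is in segment 3 (τ=1/4); S_3(τ)=62533/12800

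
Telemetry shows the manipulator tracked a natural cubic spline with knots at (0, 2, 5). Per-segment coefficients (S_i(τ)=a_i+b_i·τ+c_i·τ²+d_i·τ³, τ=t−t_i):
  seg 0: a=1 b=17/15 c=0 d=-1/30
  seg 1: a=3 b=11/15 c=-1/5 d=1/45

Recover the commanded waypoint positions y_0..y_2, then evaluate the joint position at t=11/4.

y_0=1 y_1=3 y_2=4
S(11/4) = 1103/320

y_0 = S_0(0) = a_0 = 1
y_1 = S_1(0) = a_1 = 3
y_2 = S_1(3) = 4
t_q=11/4 is in segment 1 (τ=3/4); S_1(τ)=1103/320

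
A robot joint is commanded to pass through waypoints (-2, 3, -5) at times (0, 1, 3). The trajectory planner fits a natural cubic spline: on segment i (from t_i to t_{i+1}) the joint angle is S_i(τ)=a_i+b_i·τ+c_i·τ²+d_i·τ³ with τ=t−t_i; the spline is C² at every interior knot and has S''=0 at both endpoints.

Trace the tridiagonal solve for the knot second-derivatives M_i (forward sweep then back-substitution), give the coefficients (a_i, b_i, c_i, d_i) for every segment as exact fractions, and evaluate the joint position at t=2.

  seg 0: a=-2 b=13/2 c=0 d=-3/2
  seg 1: a=3 b=2 c=-9/2 d=3/4
S(2) = 5/4

Δ: Δ0=5, Δ1=-4
row 1: diag=6, rhs=-54; c'=1/3, d'=-9
back: M1=-9
M: M0=0, M1=-9, M2=0
seg 0: a=-2, c=M0/2=0, d=(M1−M0)/(6·1)=-3/2, b=Δ0−h0·(2M0+M1)/6=13/2
seg 1: a=3, c=M1/2=-9/2, d=(M2−M1)/(6·2)=3/4, b=Δ1−h1·(2M1+M2)/6=2
t_q=2 → seg 1, τ=1; S=3+2·τ+-9/2·τ²+3/4·τ³=5/4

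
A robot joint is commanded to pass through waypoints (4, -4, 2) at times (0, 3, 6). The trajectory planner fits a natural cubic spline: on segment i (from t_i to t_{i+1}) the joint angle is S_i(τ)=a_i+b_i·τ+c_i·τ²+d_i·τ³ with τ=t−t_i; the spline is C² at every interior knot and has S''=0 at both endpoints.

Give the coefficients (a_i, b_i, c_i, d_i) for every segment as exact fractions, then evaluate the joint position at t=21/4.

  seg 0: a=4 b=-23/6 c=0 d=7/54
  seg 1: a=-4 b=-1/3 c=7/6 d=-7/54
S(21/4) = -41/128

Δ: Δ0=-8/3, Δ1=2
row 1: diag=12, rhs=28; c'=1/4, d'=7/3
back: M1=7/3
M: M0=0, M1=7/3, M2=0
seg 0: a=4, c=M0/2=0, d=(M1−M0)/(6·3)=7/54, b=Δ0−h0·(2M0+M1)/6=-23/6
seg 1: a=-4, c=M1/2=7/6, d=(M2−M1)/(6·3)=-7/54, b=Δ1−h1·(2M1+M2)/6=-1/3
t_q=21/4 → seg 1, τ=9/4; S=-4+-1/3·τ+7/6·τ²+-7/54·τ³=-41/128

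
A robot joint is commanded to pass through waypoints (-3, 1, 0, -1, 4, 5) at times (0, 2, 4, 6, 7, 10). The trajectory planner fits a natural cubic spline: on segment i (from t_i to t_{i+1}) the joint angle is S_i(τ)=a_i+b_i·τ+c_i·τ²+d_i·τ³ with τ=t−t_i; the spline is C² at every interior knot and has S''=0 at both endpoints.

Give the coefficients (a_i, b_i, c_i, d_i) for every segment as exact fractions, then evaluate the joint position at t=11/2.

Δ: Δ0=2, Δ1=-1/2, Δ2=-1/2, Δ3=5, Δ4=1/3
row 1: diag=8, rhs=-15; c'=1/4, d'=-15/8
row 2: denom=8−2·1/4=15/2; d'=(0−2·-15/8)/(15/2)=1/2
row 3: denom=6−2·4/15=82/15; d'=(33−2·1/2)/(82/15)=240/41
row 4: denom=8−1·15/82=641/82; d'=(-28−1·240/41)/(641/82)=-2776/641
back: M4=-2776/641
back: M3=240/41−15/82·-2776/641=4260/641
back: M2=1/2−4/15·4260/641=-1631/1282
back: M1=-15/8−1/4·-1631/1282=-998/641
M: M0=0, M1=-998/641, M2=-1631/1282, M3=4260/641, M4=-2776/641, M5=0
seg 0: a=-3, c=M0/2=0, d=(M1−M0)/(6·2)=-499/3846, b=Δ0−h0·(2M0+M1)/6=4844/1923
seg 1: a=1, c=M1/2=-499/641, d=(M2−M1)/(6·2)=365/15384, b=Δ1−h1·(2M1+M2)/6=1850/1923
seg 2: a=0, c=M2/2=-1631/2564, d=(M3−M2)/(6·2)=10151/15384, b=Δ2−h2·(2M2+M3)/6=-7181/3846
seg 3: a=-1, c=M3/2=2130/641, d=(M4−M3)/(6·1)=-3518/1923, b=Δ3−h3·(2M3+M4)/6=6743/1923
seg 4: a=4, c=M4/2=-1388/641, d=(M5−M4)/(6·3)=1388/5769, b=Δ4−h4·(2M4+M5)/6=8969/1923
t_q=11/2 → seg 2, τ=3/2; S=0+-7181/3846·τ+-1631/2564·τ²+10151/15384·τ³=-82253/41024

  seg 0: a=-3 b=4844/1923 c=0 d=-499/3846
  seg 1: a=1 b=1850/1923 c=-499/641 d=365/15384
  seg 2: a=0 b=-7181/3846 c=-1631/2564 d=10151/15384
  seg 3: a=-1 b=6743/1923 c=2130/641 d=-3518/1923
  seg 4: a=4 b=8969/1923 c=-1388/641 d=1388/5769
S(11/2) = -82253/41024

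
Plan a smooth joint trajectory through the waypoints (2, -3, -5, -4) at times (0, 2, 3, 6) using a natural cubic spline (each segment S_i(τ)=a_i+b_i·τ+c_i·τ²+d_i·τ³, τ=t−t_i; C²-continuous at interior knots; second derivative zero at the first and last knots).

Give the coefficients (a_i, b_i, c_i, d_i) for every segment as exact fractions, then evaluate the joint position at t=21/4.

  seg 0: a=2 b=-725/282 c=0 d=5/282
  seg 1: a=-3 b=-665/282 c=5/47 d=71/282
  seg 2: a=-5 b=-196/141 c=81/94 d=-9/94
S(21/4) = -29213/6016

Δ: Δ0=-5/2, Δ1=-2, Δ2=1/3
row 1: diag=6, rhs=3; c'=1/6, d'=1/2
row 2: denom=8−1·1/6=47/6; d'=(14−1·1/2)/(47/6)=81/47
back: M2=81/47
back: M1=1/2−1/6·81/47=10/47
M: M0=0, M1=10/47, M2=81/47, M3=0
seg 0: a=2, c=M0/2=0, d=(M1−M0)/(6·2)=5/282, b=Δ0−h0·(2M0+M1)/6=-725/282
seg 1: a=-3, c=M1/2=5/47, d=(M2−M1)/(6·1)=71/282, b=Δ1−h1·(2M1+M2)/6=-665/282
seg 2: a=-5, c=M2/2=81/94, d=(M3−M2)/(6·3)=-9/94, b=Δ2−h2·(2M2+M3)/6=-196/141
t_q=21/4 → seg 2, τ=9/4; S=-5+-196/141·τ+81/94·τ²+-9/94·τ³=-29213/6016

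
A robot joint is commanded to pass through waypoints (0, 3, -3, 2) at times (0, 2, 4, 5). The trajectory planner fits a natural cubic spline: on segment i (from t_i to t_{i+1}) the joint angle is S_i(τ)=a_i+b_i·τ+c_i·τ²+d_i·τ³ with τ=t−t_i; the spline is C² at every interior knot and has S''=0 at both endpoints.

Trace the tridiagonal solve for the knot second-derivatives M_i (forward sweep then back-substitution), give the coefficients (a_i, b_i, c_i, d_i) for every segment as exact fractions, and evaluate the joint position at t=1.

Δ: Δ0=3/2, Δ1=-3, Δ2=5
row 1: diag=8, rhs=-27; c'=1/4, d'=-27/8
row 2: denom=6−2·1/4=11/2; d'=(48−2·-27/8)/(11/2)=219/22
back: M2=219/22
back: M1=-27/8−1/4·219/22=-129/22
M: M0=0, M1=-129/22, M2=219/22, M3=0
seg 0: a=0, c=M0/2=0, d=(M1−M0)/(6·2)=-43/88, b=Δ0−h0·(2M0+M1)/6=38/11
seg 1: a=3, c=M1/2=-129/44, d=(M2−M1)/(6·2)=29/22, b=Δ1−h1·(2M1+M2)/6=-53/22
seg 2: a=-3, c=M2/2=219/44, d=(M3−M2)/(6·1)=-73/44, b=Δ2−h2·(2M2+M3)/6=37/22
t_q=1 → seg 0, τ=1; S=0+38/11·τ+0·τ²+-43/88·τ³=261/88

  seg 0: a=0 b=38/11 c=0 d=-43/88
  seg 1: a=3 b=-53/22 c=-129/44 d=29/22
  seg 2: a=-3 b=37/22 c=219/44 d=-73/44
S(1) = 261/88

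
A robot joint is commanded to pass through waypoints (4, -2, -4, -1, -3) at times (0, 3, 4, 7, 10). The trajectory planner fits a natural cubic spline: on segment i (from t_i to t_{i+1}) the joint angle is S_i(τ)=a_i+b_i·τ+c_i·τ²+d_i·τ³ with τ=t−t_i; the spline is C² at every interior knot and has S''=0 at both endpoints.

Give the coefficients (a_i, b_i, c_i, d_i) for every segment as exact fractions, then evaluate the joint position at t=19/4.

Δ: Δ0=-2, Δ1=-2, Δ2=1, Δ3=-2/3
row 1: diag=8, rhs=0; c'=1/8, d'=0
row 2: denom=8−1·1/8=63/8; d'=(18−1·0)/(63/8)=16/7
row 3: denom=12−3·8/21=76/7; d'=(-10−3·16/7)/(76/7)=-59/38
back: M3=-59/38
back: M2=16/7−8/21·-59/38=164/57
back: M1=0−1/8·164/57=-41/114
M: M0=0, M1=-41/114, M2=164/57, M3=-59/38, M4=0
seg 0: a=4, c=M0/2=0, d=(M1−M0)/(6·3)=-41/2052, b=Δ0−h0·(2M0+M1)/6=-415/228
seg 1: a=-2, c=M1/2=-41/228, d=(M2−M1)/(6·1)=41/76, b=Δ1−h1·(2M1+M2)/6=-269/114
seg 2: a=-4, c=M2/2=82/57, d=(M3−M2)/(6·3)=-505/2052, b=Δ2−h2·(2M2+M3)/6=-251/228
seg 3: a=-1, c=M3/2=-59/76, d=(M4−M3)/(6·3)=59/684, b=Δ3−h3·(2M3+M4)/6=101/114
t_q=19/4 → seg 2, τ=3/4; S=-4+-251/228·τ+82/57·τ²+-505/2052·τ³=-20041/4864

  seg 0: a=4 b=-415/228 c=0 d=-41/2052
  seg 1: a=-2 b=-269/114 c=-41/228 d=41/76
  seg 2: a=-4 b=-251/228 c=82/57 d=-505/2052
  seg 3: a=-1 b=101/114 c=-59/76 d=59/684
S(19/4) = -20041/4864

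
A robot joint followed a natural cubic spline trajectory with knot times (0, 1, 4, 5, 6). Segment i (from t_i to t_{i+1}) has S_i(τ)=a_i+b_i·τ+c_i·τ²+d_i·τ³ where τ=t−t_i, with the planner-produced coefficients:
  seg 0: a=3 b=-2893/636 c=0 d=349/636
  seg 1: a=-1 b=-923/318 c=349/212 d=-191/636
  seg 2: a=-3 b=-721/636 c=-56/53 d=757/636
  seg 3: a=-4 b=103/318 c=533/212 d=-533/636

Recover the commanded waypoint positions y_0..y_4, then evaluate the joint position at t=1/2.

y_0 = S_0(0) = a_0 = 3
y_1 = S_1(0) = a_1 = -1
y_2 = S_2(0) = a_2 = -3
y_3 = S_3(0) = a_3 = -4
y_4 = S_3(1) = -2
t_q=1/2 is in segment 0 (τ=1/2); S_0(τ)=1347/1696

y_0=3 y_1=-1 y_2=-3 y_3=-4 y_4=-2
S(1/2) = 1347/1696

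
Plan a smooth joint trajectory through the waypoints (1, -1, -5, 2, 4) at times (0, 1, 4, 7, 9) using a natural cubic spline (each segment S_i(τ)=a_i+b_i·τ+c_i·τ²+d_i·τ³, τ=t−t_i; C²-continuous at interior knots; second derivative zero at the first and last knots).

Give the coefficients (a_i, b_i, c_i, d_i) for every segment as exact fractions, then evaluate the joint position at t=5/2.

  seg 0: a=1 b=-258/133 c=0 d=-8/133
  seg 1: a=-1 b=-282/133 c=-24/133 d=530/3591
  seg 2: a=-5 b=104/133 c=458/399 d=-755/3591
  seg 3: a=2 b=265/133 c=-99/133 d=33/266
S(5/2) = -2175/532

Δ: Δ0=-2, Δ1=-4/3, Δ2=7/3, Δ3=1
row 1: diag=8, rhs=4; c'=3/8, d'=1/2
row 2: denom=12−3·3/8=87/8; d'=(22−3·1/2)/(87/8)=164/87
row 3: denom=10−3·8/29=266/29; d'=(-8−3·164/87)/(266/29)=-198/133
back: M3=-198/133
back: M2=164/87−8/29·-198/133=916/399
back: M1=1/2−3/8·916/399=-48/133
M: M0=0, M1=-48/133, M2=916/399, M3=-198/133, M4=0
seg 0: a=1, c=M0/2=0, d=(M1−M0)/(6·1)=-8/133, b=Δ0−h0·(2M0+M1)/6=-258/133
seg 1: a=-1, c=M1/2=-24/133, d=(M2−M1)/(6·3)=530/3591, b=Δ1−h1·(2M1+M2)/6=-282/133
seg 2: a=-5, c=M2/2=458/399, d=(M3−M2)/(6·3)=-755/3591, b=Δ2−h2·(2M2+M3)/6=104/133
seg 3: a=2, c=M3/2=-99/133, d=(M4−M3)/(6·2)=33/266, b=Δ3−h3·(2M3+M4)/6=265/133
t_q=5/2 → seg 1, τ=3/2; S=-1+-282/133·τ+-24/133·τ²+530/3591·τ³=-2175/532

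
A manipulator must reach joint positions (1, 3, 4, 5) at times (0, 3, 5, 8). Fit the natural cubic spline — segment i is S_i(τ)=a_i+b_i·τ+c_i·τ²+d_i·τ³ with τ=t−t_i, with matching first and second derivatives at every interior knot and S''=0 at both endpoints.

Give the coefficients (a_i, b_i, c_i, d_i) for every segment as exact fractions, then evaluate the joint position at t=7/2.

Δ: Δ0=2/3, Δ1=1/2, Δ2=1/3
row 1: diag=10, rhs=-1; c'=1/5, d'=-1/10
row 2: denom=10−2·1/5=48/5; d'=(-1−2·-1/10)/(48/5)=-1/12
back: M2=-1/12
back: M1=-1/10−1/5·-1/12=-1/12
M: M0=0, M1=-1/12, M2=-1/12, M3=0
seg 0: a=1, c=M0/2=0, d=(M1−M0)/(6·3)=-1/216, b=Δ0−h0·(2M0+M1)/6=17/24
seg 1: a=3, c=M1/2=-1/24, d=(M2−M1)/(6·2)=0, b=Δ1−h1·(2M1+M2)/6=7/12
seg 2: a=4, c=M2/2=-1/24, d=(M3−M2)/(6·3)=1/216, b=Δ2−h2·(2M2+M3)/6=5/12
t_q=7/2 → seg 1, τ=1/2; S=3+7/12·τ+-1/24·τ²+0·τ³=105/32

  seg 0: a=1 b=17/24 c=0 d=-1/216
  seg 1: a=3 b=7/12 c=-1/24 d=0
  seg 2: a=4 b=5/12 c=-1/24 d=1/216
S(7/2) = 105/32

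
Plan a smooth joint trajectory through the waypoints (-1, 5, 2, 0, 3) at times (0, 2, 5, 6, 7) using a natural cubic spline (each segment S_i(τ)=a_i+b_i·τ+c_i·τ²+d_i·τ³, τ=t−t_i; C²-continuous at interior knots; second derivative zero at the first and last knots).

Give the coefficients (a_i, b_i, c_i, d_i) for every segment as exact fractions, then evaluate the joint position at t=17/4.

Δ: Δ0=3, Δ1=-1, Δ2=-2, Δ3=3
row 1: diag=10, rhs=-24; c'=3/10, d'=-12/5
row 2: denom=8−3·3/10=71/10; d'=(-6−3·-12/5)/(71/10)=12/71
row 3: denom=4−1·10/71=274/71; d'=(30−1·12/71)/(274/71)=1059/137
back: M3=1059/137
back: M2=12/71−10/71·1059/137=-126/137
back: M1=-12/5−3/10·-126/137=-291/137
M: M0=0, M1=-291/137, M2=-126/137, M3=1059/137, M4=0
seg 0: a=-1, c=M0/2=0, d=(M1−M0)/(6·2)=-97/548, b=Δ0−h0·(2M0+M1)/6=508/137
seg 1: a=5, c=M1/2=-291/274, d=(M2−M1)/(6·3)=55/822, b=Δ1−h1·(2M1+M2)/6=217/137
seg 2: a=2, c=M2/2=-63/137, d=(M3−M2)/(6·1)=395/274, b=Δ2−h2·(2M2+M3)/6=-817/274
seg 3: a=0, c=M3/2=1059/274, d=(M4−M3)/(6·1)=-353/274, b=Δ3−h3·(2M3+M4)/6=58/137
t_q=17/4 → seg 1, τ=9/4; S=5+217/137·τ+-291/274·τ²+55/822·τ³=69257/17536

  seg 0: a=-1 b=508/137 c=0 d=-97/548
  seg 1: a=5 b=217/137 c=-291/274 d=55/822
  seg 2: a=2 b=-817/274 c=-63/137 d=395/274
  seg 3: a=0 b=58/137 c=1059/274 d=-353/274
S(17/4) = 69257/17536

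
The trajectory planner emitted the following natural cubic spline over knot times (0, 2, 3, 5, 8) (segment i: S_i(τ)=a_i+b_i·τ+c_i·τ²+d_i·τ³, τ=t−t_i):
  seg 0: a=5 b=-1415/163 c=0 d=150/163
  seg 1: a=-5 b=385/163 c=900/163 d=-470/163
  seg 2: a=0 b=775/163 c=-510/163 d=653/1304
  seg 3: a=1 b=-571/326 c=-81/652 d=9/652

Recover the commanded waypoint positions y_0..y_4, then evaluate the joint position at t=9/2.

y_0=5 y_1=-5 y_2=0 y_3=1 y_4=-5
S(9/2) = 18591/10432

y_0 = S_0(0) = a_0 = 5
y_1 = S_1(0) = a_1 = -5
y_2 = S_2(0) = a_2 = 0
y_3 = S_3(0) = a_3 = 1
y_4 = S_3(3) = -5
t_q=9/2 is in segment 2 (τ=3/2); S_2(τ)=18591/10432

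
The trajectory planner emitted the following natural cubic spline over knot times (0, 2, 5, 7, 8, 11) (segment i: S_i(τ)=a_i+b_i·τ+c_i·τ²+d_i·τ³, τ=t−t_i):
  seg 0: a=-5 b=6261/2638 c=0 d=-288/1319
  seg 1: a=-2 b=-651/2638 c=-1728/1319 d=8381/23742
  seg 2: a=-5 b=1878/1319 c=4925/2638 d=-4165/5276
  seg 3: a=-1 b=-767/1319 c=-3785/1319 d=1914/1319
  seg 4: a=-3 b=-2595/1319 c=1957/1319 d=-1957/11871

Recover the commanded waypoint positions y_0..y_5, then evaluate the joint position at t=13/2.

y_0=-5 y_1=-2 y_2=-5 y_3=-1 y_4=-3 y_5=0
S(13/2) = -56051/42208

y_0 = S_0(0) = a_0 = -5
y_1 = S_1(0) = a_1 = -2
y_2 = S_2(0) = a_2 = -5
y_3 = S_3(0) = a_3 = -1
y_4 = S_4(0) = a_4 = -3
y_5 = S_4(3) = 0
t_q=13/2 is in segment 2 (τ=3/2); S_2(τ)=-56051/42208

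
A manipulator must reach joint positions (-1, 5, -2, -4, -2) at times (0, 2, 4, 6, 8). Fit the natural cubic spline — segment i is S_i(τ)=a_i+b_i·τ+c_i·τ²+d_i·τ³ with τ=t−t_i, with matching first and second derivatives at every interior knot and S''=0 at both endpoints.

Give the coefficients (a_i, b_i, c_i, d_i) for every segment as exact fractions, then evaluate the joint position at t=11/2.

  seg 0: a=-1 b=547/112 c=0 d=-211/448
  seg 1: a=5 b=-43/56 c=-633/224 d=327/448
  seg 2: a=-2 b=-53/16 c=87/56 d=-89/448
  seg 3: a=-4 b=29/56 c=81/224 d=-27/448
S(11/2) = -14851/3584

Δ: Δ0=3, Δ1=-7/2, Δ2=-1, Δ3=1
row 1: diag=8, rhs=-39; c'=1/4, d'=-39/8
row 2: denom=8−2·1/4=15/2; d'=(15−2·-39/8)/(15/2)=33/10
row 3: denom=8−2·4/15=112/15; d'=(12−2·33/10)/(112/15)=81/112
back: M3=81/112
back: M2=33/10−4/15·81/112=87/28
back: M1=-39/8−1/4·87/28=-633/112
M: M0=0, M1=-633/112, M2=87/28, M3=81/112, M4=0
seg 0: a=-1, c=M0/2=0, d=(M1−M0)/(6·2)=-211/448, b=Δ0−h0·(2M0+M1)/6=547/112
seg 1: a=5, c=M1/2=-633/224, d=(M2−M1)/(6·2)=327/448, b=Δ1−h1·(2M1+M2)/6=-43/56
seg 2: a=-2, c=M2/2=87/56, d=(M3−M2)/(6·2)=-89/448, b=Δ2−h2·(2M2+M3)/6=-53/16
seg 3: a=-4, c=M3/2=81/224, d=(M4−M3)/(6·2)=-27/448, b=Δ3−h3·(2M3+M4)/6=29/56
t_q=11/2 → seg 2, τ=3/2; S=-2+-53/16·τ+87/56·τ²+-89/448·τ³=-14851/3584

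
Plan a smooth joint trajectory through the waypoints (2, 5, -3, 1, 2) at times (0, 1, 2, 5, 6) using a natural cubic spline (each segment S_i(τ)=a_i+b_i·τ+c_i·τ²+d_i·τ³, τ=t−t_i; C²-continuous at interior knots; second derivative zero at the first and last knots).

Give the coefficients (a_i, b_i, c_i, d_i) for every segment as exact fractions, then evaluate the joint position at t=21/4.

  seg 0: a=2 b=1975/318 c=0 d=-1021/318
  seg 1: a=5 b=-544/159 c=-1021/106 d=1607/318
  seg 2: a=-3 b=-2393/318 c=293/53 d=-91/106
  seg 3: a=1 b=392/159 c=-233/106 d=233/318
S(21/4) = 10111/6784

Δ: Δ0=3, Δ1=-8, Δ2=4/3, Δ3=1
row 1: diag=4, rhs=-66; c'=1/4, d'=-33/2
row 2: denom=8−1·1/4=31/4; d'=(56−1·-33/2)/(31/4)=290/31
row 3: denom=8−3·12/31=212/31; d'=(-2−3·290/31)/(212/31)=-233/53
back: M3=-233/53
back: M2=290/31−12/31·-233/53=586/53
back: M1=-33/2−1/4·586/53=-1021/53
M: M0=0, M1=-1021/53, M2=586/53, M3=-233/53, M4=0
seg 0: a=2, c=M0/2=0, d=(M1−M0)/(6·1)=-1021/318, b=Δ0−h0·(2M0+M1)/6=1975/318
seg 1: a=5, c=M1/2=-1021/106, d=(M2−M1)/(6·1)=1607/318, b=Δ1−h1·(2M1+M2)/6=-544/159
seg 2: a=-3, c=M2/2=293/53, d=(M3−M2)/(6·3)=-91/106, b=Δ2−h2·(2M2+M3)/6=-2393/318
seg 3: a=1, c=M3/2=-233/106, d=(M4−M3)/(6·1)=233/318, b=Δ3−h3·(2M3+M4)/6=392/159
t_q=21/4 → seg 3, τ=1/4; S=1+392/159·τ+-233/106·τ²+233/318·τ³=10111/6784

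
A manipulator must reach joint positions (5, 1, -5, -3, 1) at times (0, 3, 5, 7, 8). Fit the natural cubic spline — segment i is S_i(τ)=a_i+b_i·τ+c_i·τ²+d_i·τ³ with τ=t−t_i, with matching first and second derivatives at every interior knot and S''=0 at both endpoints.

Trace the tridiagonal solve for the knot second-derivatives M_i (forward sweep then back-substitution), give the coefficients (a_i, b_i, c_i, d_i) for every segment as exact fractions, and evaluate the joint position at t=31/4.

  seg 0: a=5 b=-85/156 c=0 d=-41/468
  seg 1: a=1 b=-227/78 c=-41/52 d=29/78
  seg 2: a=-5 b=-125/78 c=75/52 d=-11/156
  seg 3: a=-3 b=259/78 c=53/52 d=-53/156
S(31/4) = -265/3328

Δ: Δ0=-4/3, Δ1=-3, Δ2=1, Δ3=4
row 1: diag=10, rhs=-10; c'=1/5, d'=-1
row 2: denom=8−2·1/5=38/5; d'=(24−2·-1)/(38/5)=65/19
row 3: denom=6−2·5/19=104/19; d'=(18−2·65/19)/(104/19)=53/26
back: M3=53/26
back: M2=65/19−5/19·53/26=75/26
back: M1=-1−1/5·75/26=-41/26
M: M0=0, M1=-41/26, M2=75/26, M3=53/26, M4=0
seg 0: a=5, c=M0/2=0, d=(M1−M0)/(6·3)=-41/468, b=Δ0−h0·(2M0+M1)/6=-85/156
seg 1: a=1, c=M1/2=-41/52, d=(M2−M1)/(6·2)=29/78, b=Δ1−h1·(2M1+M2)/6=-227/78
seg 2: a=-5, c=M2/2=75/52, d=(M3−M2)/(6·2)=-11/156, b=Δ2−h2·(2M2+M3)/6=-125/78
seg 3: a=-3, c=M3/2=53/52, d=(M4−M3)/(6·1)=-53/156, b=Δ3−h3·(2M3+M4)/6=259/78
t_q=31/4 → seg 3, τ=3/4; S=-3+259/78·τ+53/52·τ²+-53/156·τ³=-265/3328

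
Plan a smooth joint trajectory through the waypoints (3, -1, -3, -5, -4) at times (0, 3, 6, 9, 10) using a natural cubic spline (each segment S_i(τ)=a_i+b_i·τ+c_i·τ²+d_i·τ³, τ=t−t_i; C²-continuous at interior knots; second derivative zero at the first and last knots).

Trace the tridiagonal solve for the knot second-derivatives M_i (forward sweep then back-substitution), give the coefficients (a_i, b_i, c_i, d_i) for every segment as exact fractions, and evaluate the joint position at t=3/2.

  seg 0: a=3 b=-505/324 c=0 d=73/2916
  seg 1: a=-1 b=-143/162 c=73/324 d=-149/2916
  seg 2: a=-3 b=-295/324 c=-19/81 d=307/2916
  seg 3: a=-5 b=85/162 c=77/108 d=-77/324
S(3/2) = 215/288

Δ: Δ0=-4/3, Δ1=-2/3, Δ2=-2/3, Δ3=1
row 1: diag=12, rhs=4; c'=1/4, d'=1/3
row 2: denom=12−3·1/4=45/4; d'=(0−3·1/3)/(45/4)=-4/45
row 3: denom=8−3·4/15=36/5; d'=(10−3·-4/45)/(36/5)=77/54
back: M3=77/54
back: M2=-4/45−4/15·77/54=-38/81
back: M1=1/3−1/4·-38/81=73/162
M: M0=0, M1=73/162, M2=-38/81, M3=77/54, M4=0
seg 0: a=3, c=M0/2=0, d=(M1−M0)/(6·3)=73/2916, b=Δ0−h0·(2M0+M1)/6=-505/324
seg 1: a=-1, c=M1/2=73/324, d=(M2−M1)/(6·3)=-149/2916, b=Δ1−h1·(2M1+M2)/6=-143/162
seg 2: a=-3, c=M2/2=-19/81, d=(M3−M2)/(6·3)=307/2916, b=Δ2−h2·(2M2+M3)/6=-295/324
seg 3: a=-5, c=M3/2=77/108, d=(M4−M3)/(6·1)=-77/324, b=Δ3−h3·(2M3+M4)/6=85/162
t_q=3/2 → seg 0, τ=3/2; S=3+-505/324·τ+0·τ²+73/2916·τ³=215/288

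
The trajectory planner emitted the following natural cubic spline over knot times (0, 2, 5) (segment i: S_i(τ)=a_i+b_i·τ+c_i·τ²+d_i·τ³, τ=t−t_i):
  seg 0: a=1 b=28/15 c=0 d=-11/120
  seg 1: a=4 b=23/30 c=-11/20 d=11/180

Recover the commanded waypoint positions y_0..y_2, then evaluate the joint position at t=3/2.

y_0 = S_0(0) = a_0 = 1
y_1 = S_1(0) = a_1 = 4
y_2 = S_1(3) = 3
t_q=3/2 is in segment 0 (τ=3/2); S_0(τ)=1117/320

y_0=1 y_1=4 y_2=3
S(3/2) = 1117/320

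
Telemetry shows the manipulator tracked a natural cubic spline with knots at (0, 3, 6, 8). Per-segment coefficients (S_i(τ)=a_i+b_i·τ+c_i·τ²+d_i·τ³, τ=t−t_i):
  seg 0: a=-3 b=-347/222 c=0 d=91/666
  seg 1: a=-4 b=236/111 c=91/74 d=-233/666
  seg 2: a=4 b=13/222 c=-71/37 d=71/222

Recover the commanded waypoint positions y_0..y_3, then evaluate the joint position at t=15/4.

y_0=-3 y_1=-4 y_2=4 y_3=-1
S(15/4) = -8815/4736

y_0 = S_0(0) = a_0 = -3
y_1 = S_1(0) = a_1 = -4
y_2 = S_2(0) = a_2 = 4
y_3 = S_2(2) = -1
t_q=15/4 is in segment 1 (τ=3/4); S_1(τ)=-8815/4736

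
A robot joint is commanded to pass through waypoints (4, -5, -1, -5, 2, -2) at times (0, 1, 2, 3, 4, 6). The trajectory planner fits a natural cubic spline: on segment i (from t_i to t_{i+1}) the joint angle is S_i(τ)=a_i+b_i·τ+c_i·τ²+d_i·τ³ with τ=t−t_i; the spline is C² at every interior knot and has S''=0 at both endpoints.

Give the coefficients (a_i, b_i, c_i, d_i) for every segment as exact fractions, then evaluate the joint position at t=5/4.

  seg 0: a=4 b=-1422/107 c=0 d=459/107
  seg 1: a=-5 b=-45/107 c=1377/107 d=-904/107
  seg 2: a=-1 b=-3/107 c=-1335/107 d=910/107
  seg 3: a=-5 b=57/107 c=1395/107 d=-703/107
  seg 4: a=2 b=738/107 c=-714/107 d=119/107
S(5/4) = -7589/1712

Δ: Δ0=-9, Δ1=4, Δ2=-4, Δ3=7, Δ4=-2
row 1: diag=4, rhs=78; c'=1/4, d'=39/2
row 2: denom=4−1·1/4=15/4; d'=(-48−1·39/2)/(15/4)=-18
row 3: denom=4−1·4/15=56/15; d'=(66−1·-18)/(56/15)=45/2
row 4: denom=6−1·15/56=321/56; d'=(-54−1·45/2)/(321/56)=-1428/107
back: M4=-1428/107
back: M3=45/2−15/56·-1428/107=2790/107
back: M2=-18−4/15·2790/107=-2670/107
back: M1=39/2−1/4·-2670/107=2754/107
M: M0=0, M1=2754/107, M2=-2670/107, M3=2790/107, M4=-1428/107, M5=0
seg 0: a=4, c=M0/2=0, d=(M1−M0)/(6·1)=459/107, b=Δ0−h0·(2M0+M1)/6=-1422/107
seg 1: a=-5, c=M1/2=1377/107, d=(M2−M1)/(6·1)=-904/107, b=Δ1−h1·(2M1+M2)/6=-45/107
seg 2: a=-1, c=M2/2=-1335/107, d=(M3−M2)/(6·1)=910/107, b=Δ2−h2·(2M2+M3)/6=-3/107
seg 3: a=-5, c=M3/2=1395/107, d=(M4−M3)/(6·1)=-703/107, b=Δ3−h3·(2M3+M4)/6=57/107
seg 4: a=2, c=M4/2=-714/107, d=(M5−M4)/(6·2)=119/107, b=Δ4−h4·(2M4+M5)/6=738/107
t_q=5/4 → seg 1, τ=1/4; S=-5+-45/107·τ+1377/107·τ²+-904/107·τ³=-7589/1712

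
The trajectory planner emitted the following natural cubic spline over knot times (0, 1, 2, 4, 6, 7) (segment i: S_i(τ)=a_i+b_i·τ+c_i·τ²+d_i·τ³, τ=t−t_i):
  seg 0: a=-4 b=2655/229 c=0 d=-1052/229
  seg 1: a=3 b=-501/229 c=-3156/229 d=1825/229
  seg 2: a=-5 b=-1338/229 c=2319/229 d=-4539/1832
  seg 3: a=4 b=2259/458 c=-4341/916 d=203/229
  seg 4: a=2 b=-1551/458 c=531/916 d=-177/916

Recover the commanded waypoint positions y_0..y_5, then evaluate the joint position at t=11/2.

y_0=-4 y_1=3 y_2=-5 y_3=4 y_4=2 y_5=-1
S(11/2) = 13657/3664

y_0 = S_0(0) = a_0 = -4
y_1 = S_1(0) = a_1 = 3
y_2 = S_2(0) = a_2 = -5
y_3 = S_3(0) = a_3 = 4
y_4 = S_4(0) = a_4 = 2
y_5 = S_4(1) = -1
t_q=11/2 is in segment 3 (τ=3/2); S_3(τ)=13657/3664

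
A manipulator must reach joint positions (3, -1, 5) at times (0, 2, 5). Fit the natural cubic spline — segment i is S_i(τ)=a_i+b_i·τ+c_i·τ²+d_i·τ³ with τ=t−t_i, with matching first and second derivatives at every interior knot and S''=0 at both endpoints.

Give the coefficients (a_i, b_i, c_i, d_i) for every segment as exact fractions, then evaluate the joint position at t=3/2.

  seg 0: a=3 b=-14/5 c=0 d=1/5
  seg 1: a=-1 b=-2/5 c=6/5 d=-2/15
S(3/2) = -21/40

Δ: Δ0=-2, Δ1=2
row 1: diag=10, rhs=24; c'=3/10, d'=12/5
back: M1=12/5
M: M0=0, M1=12/5, M2=0
seg 0: a=3, c=M0/2=0, d=(M1−M0)/(6·2)=1/5, b=Δ0−h0·(2M0+M1)/6=-14/5
seg 1: a=-1, c=M1/2=6/5, d=(M2−M1)/(6·3)=-2/15, b=Δ1−h1·(2M1+M2)/6=-2/5
t_q=3/2 → seg 0, τ=3/2; S=3+-14/5·τ+0·τ²+1/5·τ³=-21/40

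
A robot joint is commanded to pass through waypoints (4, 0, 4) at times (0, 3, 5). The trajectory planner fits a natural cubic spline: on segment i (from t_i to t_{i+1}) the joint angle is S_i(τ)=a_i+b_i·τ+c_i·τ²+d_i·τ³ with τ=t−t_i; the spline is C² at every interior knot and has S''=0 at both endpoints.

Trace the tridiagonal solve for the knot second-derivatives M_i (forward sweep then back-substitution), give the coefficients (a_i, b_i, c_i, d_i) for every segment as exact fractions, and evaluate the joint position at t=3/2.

Δ: Δ0=-4/3, Δ1=2
row 1: diag=10, rhs=20; c'=1/5, d'=2
back: M1=2
M: M0=0, M1=2, M2=0
seg 0: a=4, c=M0/2=0, d=(M1−M0)/(6·3)=1/9, b=Δ0−h0·(2M0+M1)/6=-7/3
seg 1: a=0, c=M1/2=1, d=(M2−M1)/(6·2)=-1/6, b=Δ1−h1·(2M1+M2)/6=2/3
t_q=3/2 → seg 0, τ=3/2; S=4+-7/3·τ+0·τ²+1/9·τ³=7/8

  seg 0: a=4 b=-7/3 c=0 d=1/9
  seg 1: a=0 b=2/3 c=1 d=-1/6
S(3/2) = 7/8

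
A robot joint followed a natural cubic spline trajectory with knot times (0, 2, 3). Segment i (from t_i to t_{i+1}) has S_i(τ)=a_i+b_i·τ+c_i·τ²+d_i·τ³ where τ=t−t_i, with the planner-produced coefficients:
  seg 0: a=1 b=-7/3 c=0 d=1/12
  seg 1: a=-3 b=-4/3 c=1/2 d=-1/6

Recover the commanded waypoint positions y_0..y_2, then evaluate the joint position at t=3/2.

y_0=1 y_1=-3 y_2=-4
S(3/2) = -71/32

y_0 = S_0(0) = a_0 = 1
y_1 = S_1(0) = a_1 = -3
y_2 = S_1(1) = -4
t_q=3/2 is in segment 0 (τ=3/2); S_0(τ)=-71/32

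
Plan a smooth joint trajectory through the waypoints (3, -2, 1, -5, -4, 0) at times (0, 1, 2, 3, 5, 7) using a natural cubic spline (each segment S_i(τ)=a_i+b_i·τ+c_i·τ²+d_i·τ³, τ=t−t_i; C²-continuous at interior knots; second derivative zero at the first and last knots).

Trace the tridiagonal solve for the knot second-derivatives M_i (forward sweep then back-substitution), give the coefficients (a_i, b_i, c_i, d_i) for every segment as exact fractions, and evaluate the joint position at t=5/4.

Δ: Δ0=-5, Δ1=3, Δ2=-6, Δ3=1/2, Δ4=2
row 1: diag=4, rhs=48; c'=1/4, d'=12
row 2: denom=4−1·1/4=15/4; d'=(-54−1·12)/(15/4)=-88/5
row 3: denom=6−1·4/15=86/15; d'=(39−1·-88/5)/(86/15)=849/86
row 4: denom=8−2·15/43=314/43; d'=(9−2·849/86)/(314/43)=-231/157
back: M4=-231/157
back: M3=849/86−15/43·-231/157=3261/314
back: M2=-88/5−4/15·3261/314=-3198/157
back: M1=12−1/4·-3198/157=5367/314
M: M0=0, M1=5367/314, M2=-3198/157, M3=3261/314, M4=-231/157, M5=0
seg 0: a=3, c=M0/2=0, d=(M1−M0)/(6·1)=1789/628, b=Δ0−h0·(2M0+M1)/6=-4929/628
seg 1: a=-2, c=M1/2=5367/628, d=(M2−M1)/(6·1)=-3921/628, b=Δ1−h1·(2M1+M2)/6=219/314
seg 2: a=1, c=M2/2=-1599/157, d=(M3−M2)/(6·1)=3219/628, b=Δ2−h2·(2M2+M3)/6=-591/628
seg 3: a=-5, c=M3/2=3261/628, d=(M4−M3)/(6·2)=-1241/1256, b=Δ3−h3·(2M3+M4)/6=-1863/314
seg 4: a=-4, c=M4/2=-231/314, d=(M5−M4)/(6·2)=77/628, b=Δ4−h4·(2M4+M5)/6=468/157
t_q=5/4 → seg 1, τ=1/4; S=-2+219/314·τ+5367/628·τ²+-3921/628·τ³=-55829/40192

  seg 0: a=3 b=-4929/628 c=0 d=1789/628
  seg 1: a=-2 b=219/314 c=5367/628 d=-3921/628
  seg 2: a=1 b=-591/628 c=-1599/157 d=3219/628
  seg 3: a=-5 b=-1863/314 c=3261/628 d=-1241/1256
  seg 4: a=-4 b=468/157 c=-231/314 d=77/628
S(5/4) = -55829/40192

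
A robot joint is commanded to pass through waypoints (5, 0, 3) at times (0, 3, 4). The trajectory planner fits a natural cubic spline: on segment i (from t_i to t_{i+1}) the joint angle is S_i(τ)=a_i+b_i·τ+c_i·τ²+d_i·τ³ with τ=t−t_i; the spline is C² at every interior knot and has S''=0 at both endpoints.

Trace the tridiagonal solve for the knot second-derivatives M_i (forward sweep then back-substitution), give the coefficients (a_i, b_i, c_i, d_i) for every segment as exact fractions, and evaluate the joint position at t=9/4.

  seg 0: a=5 b=-41/12 c=0 d=7/36
  seg 1: a=0 b=11/6 c=7/4 d=-7/12
S(9/4) = -121/256

Δ: Δ0=-5/3, Δ1=3
row 1: diag=8, rhs=28; c'=1/8, d'=7/2
back: M1=7/2
M: M0=0, M1=7/2, M2=0
seg 0: a=5, c=M0/2=0, d=(M1−M0)/(6·3)=7/36, b=Δ0−h0·(2M0+M1)/6=-41/12
seg 1: a=0, c=M1/2=7/4, d=(M2−M1)/(6·1)=-7/12, b=Δ1−h1·(2M1+M2)/6=11/6
t_q=9/4 → seg 0, τ=9/4; S=5+-41/12·τ+0·τ²+7/36·τ³=-121/256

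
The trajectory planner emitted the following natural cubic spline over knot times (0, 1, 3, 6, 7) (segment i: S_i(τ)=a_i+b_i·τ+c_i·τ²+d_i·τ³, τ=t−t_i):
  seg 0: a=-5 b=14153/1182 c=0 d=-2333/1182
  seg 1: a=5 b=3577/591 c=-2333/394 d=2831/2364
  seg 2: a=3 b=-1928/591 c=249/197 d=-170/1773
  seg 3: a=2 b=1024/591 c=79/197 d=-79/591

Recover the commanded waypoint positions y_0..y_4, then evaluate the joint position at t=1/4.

y_0 = S_0(0) = a_0 = -5
y_1 = S_1(0) = a_1 = 5
y_2 = S_2(0) = a_2 = 3
y_3 = S_3(0) = a_3 = 2
y_4 = S_3(1) = 4
t_q=1/4 is in segment 0 (τ=1/4); S_0(τ)=-51375/25216

y_0=-5 y_1=5 y_2=3 y_3=2 y_4=4
S(1/4) = -51375/25216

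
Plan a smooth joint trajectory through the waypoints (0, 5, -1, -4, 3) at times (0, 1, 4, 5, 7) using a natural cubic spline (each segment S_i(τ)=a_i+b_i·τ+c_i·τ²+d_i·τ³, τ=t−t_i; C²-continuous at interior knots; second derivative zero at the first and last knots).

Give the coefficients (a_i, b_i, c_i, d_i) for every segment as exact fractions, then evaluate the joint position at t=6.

Δ: Δ0=5, Δ1=-2, Δ2=-3, Δ3=7/2
row 1: diag=8, rhs=-42; c'=3/8, d'=-21/4
row 2: denom=8−3·3/8=55/8; d'=(-6−3·-21/4)/(55/8)=78/55
row 3: denom=6−1·8/55=322/55; d'=(39−1·78/55)/(322/55)=2067/322
back: M3=2067/322
back: M2=78/55−8/55·2067/322=78/161
back: M1=-21/4−3/8·78/161=-1749/322
M: M0=0, M1=-1749/322, M2=78/161, M3=2067/322, M4=0
seg 0: a=0, c=M0/2=0, d=(M1−M0)/(6·1)=-583/644, b=Δ0−h0·(2M0+M1)/6=3803/644
seg 1: a=5, c=M1/2=-1749/644, d=(M2−M1)/(6·3)=635/1932, b=Δ1−h1·(2M1+M2)/6=1027/322
seg 2: a=-1, c=M2/2=39/161, d=(M3−M2)/(6·1)=91/92, b=Δ2−h2·(2M2+M3)/6=-2725/644
seg 3: a=-4, c=M3/2=2067/644, d=(M4−M3)/(6·2)=-689/1288, b=Δ3−h3·(2M3+M4)/6=-251/322
t_q=6 → seg 3, τ=1; S=-4+-251/322·τ+2067/644·τ²+-689/1288·τ³=-2711/1288

  seg 0: a=0 b=3803/644 c=0 d=-583/644
  seg 1: a=5 b=1027/322 c=-1749/644 d=635/1932
  seg 2: a=-1 b=-2725/644 c=39/161 d=91/92
  seg 3: a=-4 b=-251/322 c=2067/644 d=-689/1288
S(6) = -2711/1288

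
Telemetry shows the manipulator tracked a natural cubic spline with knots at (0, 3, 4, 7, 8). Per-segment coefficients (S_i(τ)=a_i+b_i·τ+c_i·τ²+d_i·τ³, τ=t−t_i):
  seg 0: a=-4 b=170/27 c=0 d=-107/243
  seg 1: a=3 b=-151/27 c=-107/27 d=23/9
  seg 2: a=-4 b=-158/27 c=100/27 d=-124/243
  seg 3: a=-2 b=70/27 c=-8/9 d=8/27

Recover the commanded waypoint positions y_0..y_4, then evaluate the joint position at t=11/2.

y_0 = S_0(0) = a_0 = -4
y_1 = S_1(0) = a_1 = 3
y_2 = S_2(0) = a_2 = -4
y_3 = S_3(0) = a_3 = -2
y_4 = S_3(1) = 0
t_q=11/2 is in segment 2 (τ=3/2); S_2(τ)=-37/6

y_0=-4 y_1=3 y_2=-4 y_3=-2 y_4=0
S(11/2) = -37/6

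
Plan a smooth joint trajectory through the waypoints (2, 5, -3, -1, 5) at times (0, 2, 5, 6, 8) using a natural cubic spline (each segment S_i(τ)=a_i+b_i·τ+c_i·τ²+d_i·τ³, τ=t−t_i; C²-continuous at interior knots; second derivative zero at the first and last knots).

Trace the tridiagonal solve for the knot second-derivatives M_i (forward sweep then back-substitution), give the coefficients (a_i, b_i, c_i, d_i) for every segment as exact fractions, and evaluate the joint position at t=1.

  seg 0: a=2 b=3533/1248 c=0 d=-1661/4992
  seg 1: a=5 b=-725/624 c=-1661/832 d=287/576
  seg 2: a=-3 b=781/2496 c=1035/416 d=-1999/2496
  seg 3: a=-1 b=1801/624 c=71/832 d=-71/4992
S(1) = 7485/1664

Δ: Δ0=3/2, Δ1=-8/3, Δ2=2, Δ3=3
row 1: diag=10, rhs=-25; c'=3/10, d'=-5/2
row 2: denom=8−3·3/10=71/10; d'=(28−3·-5/2)/(71/10)=5
row 3: denom=6−1·10/71=416/71; d'=(6−1·5)/(416/71)=71/416
back: M3=71/416
back: M2=5−10/71·71/416=1035/208
back: M1=-5/2−3/10·1035/208=-1661/416
M: M0=0, M1=-1661/416, M2=1035/208, M3=71/416, M4=0
seg 0: a=2, c=M0/2=0, d=(M1−M0)/(6·2)=-1661/4992, b=Δ0−h0·(2M0+M1)/6=3533/1248
seg 1: a=5, c=M1/2=-1661/832, d=(M2−M1)/(6·3)=287/576, b=Δ1−h1·(2M1+M2)/6=-725/624
seg 2: a=-3, c=M2/2=1035/416, d=(M3−M2)/(6·1)=-1999/2496, b=Δ2−h2·(2M2+M3)/6=781/2496
seg 3: a=-1, c=M3/2=71/832, d=(M4−M3)/(6·2)=-71/4992, b=Δ3−h3·(2M3+M4)/6=1801/624
t_q=1 → seg 0, τ=1; S=2+3533/1248·τ+0·τ²+-1661/4992·τ³=7485/1664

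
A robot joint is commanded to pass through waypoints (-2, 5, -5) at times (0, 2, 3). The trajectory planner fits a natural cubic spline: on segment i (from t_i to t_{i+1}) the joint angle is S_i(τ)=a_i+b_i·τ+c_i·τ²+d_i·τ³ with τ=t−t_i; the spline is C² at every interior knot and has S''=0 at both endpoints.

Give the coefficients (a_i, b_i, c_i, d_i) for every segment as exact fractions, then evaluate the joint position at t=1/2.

Δ: Δ0=7/2, Δ1=-10
row 1: diag=6, rhs=-81; c'=1/6, d'=-27/2
back: M1=-27/2
M: M0=0, M1=-27/2, M2=0
seg 0: a=-2, c=M0/2=0, d=(M1−M0)/(6·2)=-9/8, b=Δ0−h0·(2M0+M1)/6=8
seg 1: a=5, c=M1/2=-27/4, d=(M2−M1)/(6·1)=9/4, b=Δ1−h1·(2M1+M2)/6=-11/2
t_q=1/2 → seg 0, τ=1/2; S=-2+8·τ+0·τ²+-9/8·τ³=119/64

  seg 0: a=-2 b=8 c=0 d=-9/8
  seg 1: a=5 b=-11/2 c=-27/4 d=9/4
S(1/2) = 119/64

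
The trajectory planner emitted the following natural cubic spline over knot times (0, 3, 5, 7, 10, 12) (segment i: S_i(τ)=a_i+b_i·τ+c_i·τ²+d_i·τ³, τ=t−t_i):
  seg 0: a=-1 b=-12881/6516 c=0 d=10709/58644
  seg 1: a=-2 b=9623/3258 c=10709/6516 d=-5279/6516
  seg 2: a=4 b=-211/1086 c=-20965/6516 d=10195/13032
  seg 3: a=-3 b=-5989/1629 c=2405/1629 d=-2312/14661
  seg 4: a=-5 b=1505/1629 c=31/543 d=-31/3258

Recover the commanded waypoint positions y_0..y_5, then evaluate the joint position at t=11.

y_0=-1 y_1=-2 y_2=4 y_3=-3 y_4=-5 y_5=-3
S(11) = -4375/1086

y_0 = S_0(0) = a_0 = -1
y_1 = S_1(0) = a_1 = -2
y_2 = S_2(0) = a_2 = 4
y_3 = S_3(0) = a_3 = -3
y_4 = S_4(0) = a_4 = -5
y_5 = S_4(2) = -3
t_q=11 is in segment 4 (τ=1); S_4(τ)=-4375/1086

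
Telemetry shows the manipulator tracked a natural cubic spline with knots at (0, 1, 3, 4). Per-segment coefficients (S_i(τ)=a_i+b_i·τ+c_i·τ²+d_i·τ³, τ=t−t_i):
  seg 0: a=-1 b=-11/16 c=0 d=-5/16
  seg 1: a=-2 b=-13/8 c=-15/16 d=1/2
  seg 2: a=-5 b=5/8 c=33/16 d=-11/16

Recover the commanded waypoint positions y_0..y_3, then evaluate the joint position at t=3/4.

y_0 = S_0(0) = a_0 = -1
y_1 = S_1(0) = a_1 = -2
y_2 = S_2(0) = a_2 = -5
y_3 = S_2(1) = -3
t_q=3/4 is in segment 0 (τ=3/4); S_0(τ)=-1687/1024

y_0=-1 y_1=-2 y_2=-5 y_3=-3
S(3/4) = -1687/1024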